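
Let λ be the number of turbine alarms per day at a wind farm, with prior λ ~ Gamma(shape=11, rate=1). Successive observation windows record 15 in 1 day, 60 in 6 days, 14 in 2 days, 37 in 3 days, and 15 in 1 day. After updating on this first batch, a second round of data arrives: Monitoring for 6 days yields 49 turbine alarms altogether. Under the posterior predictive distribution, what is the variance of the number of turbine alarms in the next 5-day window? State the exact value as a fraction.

1005/16

Total count: 15 + 60 + 14 + 37 + 15 = 141.
Total exposure: 1 + 6 + 2 + 3 + 1 = 13 days.
After the first batch: Gamma(11 + 141, 1 + 13) = Gamma(152, 14).
Total count 49 over total exposure 6 days.
After the second batch: Gamma(152 + 49, 14 + 6) = Gamma(201, 20).
The posterior predictive for a window of length T is Negative Binomial with variance T·α'·(β'+T)/β'² = 5·201·25/400 = 1005/16.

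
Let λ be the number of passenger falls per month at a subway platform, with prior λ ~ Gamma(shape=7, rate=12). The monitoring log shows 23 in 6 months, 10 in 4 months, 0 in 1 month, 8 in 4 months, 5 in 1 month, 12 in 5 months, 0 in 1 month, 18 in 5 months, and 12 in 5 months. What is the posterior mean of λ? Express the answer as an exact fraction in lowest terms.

Total count: 23 + 10 + 0 + 8 + 5 + 12 + 0 + 18 + 12 = 88.
Total exposure: 6 + 4 + 1 + 4 + 1 + 5 + 1 + 5 + 5 = 32 months.
The Gamma prior is conjugate for the Poisson rate, so λ | data ~ Gamma(7+88, 12+32) = Gamma(95, 44).
Posterior mean = α'/β' = 95/44.

95/44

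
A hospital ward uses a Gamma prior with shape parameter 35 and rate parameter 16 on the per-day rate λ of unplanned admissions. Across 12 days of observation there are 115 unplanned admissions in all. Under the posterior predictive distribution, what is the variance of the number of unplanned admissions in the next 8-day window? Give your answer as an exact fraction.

Total count 115 over total exposure 12 days.
Conjugate update: add total count to the shape and total exposure to the rate, giving Gamma(150, 28).
The posterior predictive for a window of length T is Negative Binomial with variance T·α'·(β'+T)/β'² = 8·150·36/784 = 2700/49.

2700/49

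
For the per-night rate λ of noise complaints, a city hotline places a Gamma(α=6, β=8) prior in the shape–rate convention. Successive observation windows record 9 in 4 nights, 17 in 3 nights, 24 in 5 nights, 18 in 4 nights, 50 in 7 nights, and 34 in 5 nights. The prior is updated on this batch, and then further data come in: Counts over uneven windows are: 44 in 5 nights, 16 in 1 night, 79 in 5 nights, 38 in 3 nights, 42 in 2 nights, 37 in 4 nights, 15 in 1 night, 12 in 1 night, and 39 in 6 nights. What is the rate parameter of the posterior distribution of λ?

Total count: 9 + 17 + 24 + 18 + 50 + 34 = 152.
Total exposure: 4 + 3 + 5 + 4 + 7 + 5 = 28 nights.
After the first batch: Gamma(6 + 152, 8 + 28) = Gamma(158, 36).
Total count: 44 + 16 + 79 + 38 + 42 + 37 + 15 + 12 + 39 = 322.
Total exposure: 5 + 1 + 5 + 3 + 2 + 4 + 1 + 1 + 6 = 28 nights.
After the second batch: Gamma(158 + 322, 36 + 28) = Gamma(480, 64).

64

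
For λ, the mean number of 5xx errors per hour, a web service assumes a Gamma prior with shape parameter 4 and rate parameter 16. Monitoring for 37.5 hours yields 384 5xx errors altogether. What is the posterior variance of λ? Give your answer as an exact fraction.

1552/11449

Total count 384 over total exposure 37.5 hours.
By Gamma–Poisson conjugacy, the posterior is Gamma(α + Σx, β + Σt) = Gamma(4 + 384, 16 + 37.5) = Gamma(388, 107/2).
Posterior variance = α'/β'² = 388/(11449/4) = 1552/11449.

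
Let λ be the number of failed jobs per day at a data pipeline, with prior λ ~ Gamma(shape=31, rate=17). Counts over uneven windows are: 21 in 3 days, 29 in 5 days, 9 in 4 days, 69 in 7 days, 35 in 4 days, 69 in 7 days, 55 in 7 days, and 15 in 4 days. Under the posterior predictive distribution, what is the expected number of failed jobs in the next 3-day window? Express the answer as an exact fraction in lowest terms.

999/58

Total count: 21 + 29 + 9 + 69 + 35 + 69 + 55 + 15 = 302.
Total exposure: 3 + 5 + 4 + 7 + 4 + 7 + 7 + 4 = 41 days.
Posterior: α' = 31 + 302 = 333, β' = 17 + 41 = 58.
Predictive mean over a 3-day window = T·E[λ|data] = 3·333/58 = 999/58.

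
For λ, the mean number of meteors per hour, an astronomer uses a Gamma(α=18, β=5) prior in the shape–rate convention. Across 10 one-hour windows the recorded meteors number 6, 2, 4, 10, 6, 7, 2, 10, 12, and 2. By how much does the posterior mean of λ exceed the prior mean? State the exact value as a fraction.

5/3

Total count: 6 + 2 + 4 + 10 + 6 + 7 + 2 + 10 + 12 + 2 = 61.
Total exposure: 10 hours.
Gamma(α, β) with Poisson data over total exposure Σt gives posterior Gamma(α+Σx, β+Σt) = Gamma(79, 15).
Posterior mean = 79/15 = 79/15; prior mean = 18/5 = 18/5. Difference = 79/15 − 18/5 = 5/3.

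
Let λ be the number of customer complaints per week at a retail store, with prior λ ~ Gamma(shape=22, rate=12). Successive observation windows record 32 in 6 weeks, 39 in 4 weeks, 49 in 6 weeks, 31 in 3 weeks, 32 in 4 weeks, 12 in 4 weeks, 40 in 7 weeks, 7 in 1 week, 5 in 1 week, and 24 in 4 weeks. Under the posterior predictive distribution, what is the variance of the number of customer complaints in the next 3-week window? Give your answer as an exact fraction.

48345/2704

Total count: 32 + 39 + 49 + 31 + 32 + 12 + 40 + 7 + 5 + 24 = 271.
Total exposure: 6 + 4 + 6 + 3 + 4 + 4 + 7 + 1 + 1 + 4 = 40 weeks.
The Gamma prior is conjugate for the Poisson rate, so λ | data ~ Gamma(22+271, 12+40) = Gamma(293, 52).
The posterior predictive for a window of length T is Negative Binomial with variance T·α'·(β'+T)/β'² = 3·293·55/2704 = 48345/2704.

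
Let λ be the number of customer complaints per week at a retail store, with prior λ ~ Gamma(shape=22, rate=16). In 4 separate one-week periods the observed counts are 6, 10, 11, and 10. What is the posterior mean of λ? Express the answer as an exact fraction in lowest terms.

Total count: 6 + 10 + 11 + 10 = 37.
Total exposure: 4 weeks.
Conjugate update: add total count to the shape and total exposure to the rate, giving Gamma(59, 20).
Posterior mean = α'/β' = 59/20.

59/20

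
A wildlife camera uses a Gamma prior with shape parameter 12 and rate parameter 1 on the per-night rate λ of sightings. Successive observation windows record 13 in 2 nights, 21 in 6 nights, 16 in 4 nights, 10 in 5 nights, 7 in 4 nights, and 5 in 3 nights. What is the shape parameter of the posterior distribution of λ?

84

Total count: 13 + 21 + 16 + 10 + 7 + 5 = 72.
Total exposure: 2 + 6 + 4 + 5 + 4 + 3 = 24 nights.
Posterior: α' = 12 + 72 = 84, β' = 1 + 24 = 25.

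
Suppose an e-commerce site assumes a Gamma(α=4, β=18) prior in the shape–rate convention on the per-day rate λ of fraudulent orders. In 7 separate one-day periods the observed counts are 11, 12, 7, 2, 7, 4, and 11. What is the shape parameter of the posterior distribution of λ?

Total count: 11 + 12 + 7 + 2 + 7 + 4 + 11 = 54.
Total exposure: 7 days.
Gamma(α, β) with Poisson data over total exposure Σt gives posterior Gamma(α+Σx, β+Σt) = Gamma(58, 25).

58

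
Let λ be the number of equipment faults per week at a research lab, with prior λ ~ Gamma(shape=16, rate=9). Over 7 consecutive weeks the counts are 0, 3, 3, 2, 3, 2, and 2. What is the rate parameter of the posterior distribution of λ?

Total count: 0 + 3 + 3 + 2 + 3 + 2 + 2 = 15.
Total exposure: 7 weeks.
By Gamma–Poisson conjugacy, the posterior is Gamma(α + Σx, β + Σt) = Gamma(16 + 15, 9 + 7) = Gamma(31, 16).

16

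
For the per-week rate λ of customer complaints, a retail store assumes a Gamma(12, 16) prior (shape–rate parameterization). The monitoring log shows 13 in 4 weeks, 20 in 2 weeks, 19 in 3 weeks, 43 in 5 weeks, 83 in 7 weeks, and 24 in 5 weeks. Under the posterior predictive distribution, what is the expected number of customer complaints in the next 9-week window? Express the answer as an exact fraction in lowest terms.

Total count: 13 + 20 + 19 + 43 + 83 + 24 = 202.
Total exposure: 4 + 2 + 3 + 5 + 7 + 5 = 26 weeks.
Posterior: α' = 12 + 202 = 214, β' = 16 + 26 = 42.
Predictive mean over a 9-week window = T·E[λ|data] = 9·214/42 = 321/7.

321/7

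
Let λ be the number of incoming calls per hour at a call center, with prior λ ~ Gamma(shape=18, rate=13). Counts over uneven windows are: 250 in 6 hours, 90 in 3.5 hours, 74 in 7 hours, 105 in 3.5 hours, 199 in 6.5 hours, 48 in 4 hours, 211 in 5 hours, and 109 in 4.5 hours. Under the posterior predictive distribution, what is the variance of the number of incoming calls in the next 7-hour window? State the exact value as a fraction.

Total count: 250 + 90 + 74 + 105 + 199 + 48 + 211 + 109 = 1086.
Total exposure: 6 + 3.5 + 7 + 3.5 + 6.5 + 4 + 5 + 4.5 = 40 hours.
The Gamma prior is conjugate for the Poisson rate, so λ | data ~ Gamma(18+1086, 13+40) = Gamma(1104, 53).
The posterior predictive for a window of length T is Negative Binomial with variance T·α'·(β'+T)/β'² = 7·1104·60/2809 = 463680/2809.

463680/2809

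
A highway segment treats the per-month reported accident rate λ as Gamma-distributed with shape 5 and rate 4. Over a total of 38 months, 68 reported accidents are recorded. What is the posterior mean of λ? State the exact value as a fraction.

Total count 68 over total exposure 38 months.
The Gamma prior is conjugate for the Poisson rate, so λ | data ~ Gamma(5+68, 4+38) = Gamma(73, 42).
Posterior mean = α'/β' = 73/42.

73/42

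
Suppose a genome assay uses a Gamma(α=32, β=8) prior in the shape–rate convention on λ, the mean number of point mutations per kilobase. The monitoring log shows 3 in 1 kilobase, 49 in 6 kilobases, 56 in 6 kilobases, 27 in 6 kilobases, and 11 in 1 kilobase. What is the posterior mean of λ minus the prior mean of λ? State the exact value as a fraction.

33/14

Total count: 3 + 49 + 56 + 27 + 11 = 146.
Total exposure: 1 + 6 + 6 + 6 + 1 = 20 kilobases.
Posterior: α' = 32 + 146 = 178, β' = 8 + 20 = 28.
Posterior mean = 178/28 = 89/14; prior mean = 32/8 = 4. Difference = 89/14 − 4 = 33/14.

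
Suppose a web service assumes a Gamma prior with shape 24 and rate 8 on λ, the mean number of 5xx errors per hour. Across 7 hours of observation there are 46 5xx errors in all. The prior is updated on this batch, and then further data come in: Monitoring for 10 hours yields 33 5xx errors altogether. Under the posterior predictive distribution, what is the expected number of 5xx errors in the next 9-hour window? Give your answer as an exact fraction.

Total count 46 over total exposure 7 hours.
After the first batch: Gamma(24 + 46, 8 + 7) = Gamma(70, 15).
Total count 33 over total exposure 10 hours.
After the second batch: Gamma(70 + 33, 15 + 10) = Gamma(103, 25).
Predictive mean over a 9-hour window = T·E[λ|data] = 9·103/25 = 927/25.

927/25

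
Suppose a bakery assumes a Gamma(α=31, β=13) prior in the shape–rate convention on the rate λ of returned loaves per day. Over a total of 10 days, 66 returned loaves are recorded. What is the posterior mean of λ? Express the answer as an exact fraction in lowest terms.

97/23

Total count 66 over total exposure 10 days.
By Gamma–Poisson conjugacy, the posterior is Gamma(α + Σx, β + Σt) = Gamma(31 + 66, 13 + 10) = Gamma(97, 23).
Posterior mean = α'/β' = 97/23.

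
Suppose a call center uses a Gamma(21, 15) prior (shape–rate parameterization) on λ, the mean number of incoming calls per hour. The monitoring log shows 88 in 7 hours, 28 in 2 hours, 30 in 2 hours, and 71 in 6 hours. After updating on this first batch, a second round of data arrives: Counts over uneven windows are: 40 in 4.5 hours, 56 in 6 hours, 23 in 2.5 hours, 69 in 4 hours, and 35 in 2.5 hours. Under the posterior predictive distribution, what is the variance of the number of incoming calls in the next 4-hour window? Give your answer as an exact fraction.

Total count: 88 + 28 + 30 + 71 = 217.
Total exposure: 7 + 2 + 2 + 6 = 17 hours.
After the first batch: Gamma(21 + 217, 15 + 17) = Gamma(238, 32).
Total count: 40 + 56 + 23 + 69 + 35 = 223.
Total exposure: 4.5 + 6 + 2.5 + 4 + 2.5 = 19.5 hours.
After the second batch: Gamma(238 + 223, 32 + 19.5) = Gamma(461, 103/2).
The posterior predictive for a window of length T is Negative Binomial with variance T·α'·(β'+T)/β'² = 4·461·(111/2)/(10609/4) = 409368/10609.

409368/10609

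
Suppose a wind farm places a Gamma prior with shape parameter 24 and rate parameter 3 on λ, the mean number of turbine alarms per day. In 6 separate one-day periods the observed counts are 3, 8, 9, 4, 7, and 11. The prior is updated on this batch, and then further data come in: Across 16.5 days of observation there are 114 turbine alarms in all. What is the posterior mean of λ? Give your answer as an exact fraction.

Total count: 3 + 8 + 9 + 4 + 7 + 11 = 42.
Total exposure: 6 days.
After the first batch: Gamma(24 + 42, 3 + 6) = Gamma(66, 9).
Total count 114 over total exposure 16.5 days.
After the second batch: Gamma(66 + 114, 9 + 16.5) = Gamma(180, 51/2).
Posterior mean = α'/β' = 180/(51/2) = 120/17.

120/17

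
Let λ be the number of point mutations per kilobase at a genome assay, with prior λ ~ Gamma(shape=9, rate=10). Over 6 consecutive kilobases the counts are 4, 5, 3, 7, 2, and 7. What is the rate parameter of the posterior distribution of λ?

16

Total count: 4 + 5 + 3 + 7 + 2 + 7 = 28.
Total exposure: 6 kilobases.
Posterior: α' = 9 + 28 = 37, β' = 10 + 6 = 16.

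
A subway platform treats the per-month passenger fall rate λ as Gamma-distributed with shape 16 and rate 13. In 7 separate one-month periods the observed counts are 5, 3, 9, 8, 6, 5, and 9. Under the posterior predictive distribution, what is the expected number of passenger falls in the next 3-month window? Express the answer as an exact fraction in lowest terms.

Total count: 5 + 3 + 9 + 8 + 6 + 5 + 9 = 45.
Total exposure: 7 months.
Posterior: α' = 16 + 45 = 61, β' = 13 + 7 = 20.
Predictive mean over a 3-month window = T·E[λ|data] = 3·61/20 = 183/20.

183/20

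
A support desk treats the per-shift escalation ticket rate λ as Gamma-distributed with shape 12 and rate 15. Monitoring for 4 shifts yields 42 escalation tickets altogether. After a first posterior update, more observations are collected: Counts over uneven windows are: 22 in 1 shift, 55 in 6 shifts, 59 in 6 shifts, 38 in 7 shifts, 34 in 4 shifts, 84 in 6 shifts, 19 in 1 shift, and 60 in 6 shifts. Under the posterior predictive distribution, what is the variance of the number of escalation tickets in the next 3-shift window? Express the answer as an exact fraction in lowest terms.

Total count 42 over total exposure 4 shifts.
After the first batch: Gamma(12 + 42, 15 + 4) = Gamma(54, 19).
Total count: 22 + 55 + 59 + 38 + 34 + 84 + 19 + 60 = 371.
Total exposure: 1 + 6 + 6 + 7 + 4 + 6 + 1 + 6 = 37 shifts.
After the second batch: Gamma(54 + 371, 19 + 37) = Gamma(425, 56).
The posterior predictive for a window of length T is Negative Binomial with variance T·α'·(β'+T)/β'² = 3·425·59/3136 = 75225/3136.

75225/3136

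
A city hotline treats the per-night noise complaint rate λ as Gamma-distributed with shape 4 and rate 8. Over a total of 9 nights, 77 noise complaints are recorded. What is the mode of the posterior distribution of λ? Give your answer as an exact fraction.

Total count 77 over total exposure 9 nights.
Conjugate update: add total count to the shape and total exposure to the rate, giving Gamma(81, 17).
Posterior mode = (α'−1)/β' = 80/17.

80/17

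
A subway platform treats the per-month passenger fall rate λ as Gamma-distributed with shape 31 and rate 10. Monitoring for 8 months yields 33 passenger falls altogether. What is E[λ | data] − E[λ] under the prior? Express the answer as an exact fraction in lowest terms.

Total count 33 over total exposure 8 months.
By Gamma–Poisson conjugacy, the posterior is Gamma(α + Σx, β + Σt) = Gamma(31 + 33, 10 + 8) = Gamma(64, 18).
Posterior mean = 64/18 = 32/9; prior mean = 31/10 = 31/10. Difference = 32/9 − 31/10 = 41/90.

41/90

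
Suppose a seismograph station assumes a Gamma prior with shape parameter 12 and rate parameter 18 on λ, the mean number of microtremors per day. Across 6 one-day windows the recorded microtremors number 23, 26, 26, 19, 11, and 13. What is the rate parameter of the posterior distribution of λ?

Total count: 23 + 26 + 26 + 19 + 11 + 13 = 118.
Total exposure: 6 days.
Posterior: α' = 12 + 118 = 130, β' = 18 + 6 = 24.

24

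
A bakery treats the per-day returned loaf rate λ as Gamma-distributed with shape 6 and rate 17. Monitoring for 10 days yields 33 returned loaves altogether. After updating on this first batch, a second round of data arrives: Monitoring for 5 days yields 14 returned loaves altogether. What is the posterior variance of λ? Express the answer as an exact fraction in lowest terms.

Total count 33 over total exposure 10 days.
After the first batch: Gamma(6 + 33, 17 + 10) = Gamma(39, 27).
Total count 14 over total exposure 5 days.
After the second batch: Gamma(39 + 14, 27 + 5) = Gamma(53, 32).
Posterior variance = α'/β'² = 53/1024.

53/1024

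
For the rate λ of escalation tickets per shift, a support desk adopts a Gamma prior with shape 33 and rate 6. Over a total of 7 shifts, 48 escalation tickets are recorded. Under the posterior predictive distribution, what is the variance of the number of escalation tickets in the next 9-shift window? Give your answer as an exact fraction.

Total count 48 over total exposure 7 shifts.
By Gamma–Poisson conjugacy, the posterior is Gamma(α + Σx, β + Σt) = Gamma(33 + 48, 6 + 7) = Gamma(81, 13).
The posterior predictive for a window of length T is Negative Binomial with variance T·α'·(β'+T)/β'² = 9·81·22/169 = 16038/169.

16038/169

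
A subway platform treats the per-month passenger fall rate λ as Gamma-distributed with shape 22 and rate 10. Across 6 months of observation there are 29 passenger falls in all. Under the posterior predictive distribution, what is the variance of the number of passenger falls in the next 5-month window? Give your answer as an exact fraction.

5355/256

Total count 29 over total exposure 6 months.
The Gamma prior is conjugate for the Poisson rate, so λ | data ~ Gamma(22+29, 10+6) = Gamma(51, 16).
The posterior predictive for a window of length T is Negative Binomial with variance T·α'·(β'+T)/β'² = 5·51·21/256 = 5355/256.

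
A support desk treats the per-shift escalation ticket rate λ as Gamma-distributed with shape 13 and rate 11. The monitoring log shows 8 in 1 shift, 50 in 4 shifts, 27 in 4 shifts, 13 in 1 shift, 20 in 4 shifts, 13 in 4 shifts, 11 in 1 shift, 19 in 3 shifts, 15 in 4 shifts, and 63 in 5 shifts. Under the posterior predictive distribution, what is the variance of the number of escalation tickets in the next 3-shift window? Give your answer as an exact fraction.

135/7

Total count: 8 + 50 + 27 + 13 + 20 + 13 + 11 + 19 + 15 + 63 = 239.
Total exposure: 1 + 4 + 4 + 1 + 4 + 4 + 1 + 3 + 4 + 5 = 31 shifts.
Gamma(α, β) with Poisson data over total exposure Σt gives posterior Gamma(α+Σx, β+Σt) = Gamma(252, 42).
The posterior predictive for a window of length T is Negative Binomial with variance T·α'·(β'+T)/β'² = 3·252·45/1764 = 135/7.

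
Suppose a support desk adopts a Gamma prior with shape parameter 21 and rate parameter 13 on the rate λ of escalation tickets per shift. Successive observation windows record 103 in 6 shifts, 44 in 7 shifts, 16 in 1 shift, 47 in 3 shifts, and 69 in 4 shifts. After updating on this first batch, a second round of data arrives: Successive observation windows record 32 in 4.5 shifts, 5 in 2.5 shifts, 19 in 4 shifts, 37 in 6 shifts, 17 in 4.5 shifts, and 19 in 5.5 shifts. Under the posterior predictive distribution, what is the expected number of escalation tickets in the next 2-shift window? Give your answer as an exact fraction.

858/61

Total count: 103 + 44 + 16 + 47 + 69 = 279.
Total exposure: 6 + 7 + 1 + 3 + 4 = 21 shifts.
After the first batch: Gamma(21 + 279, 13 + 21) = Gamma(300, 34).
Total count: 32 + 5 + 19 + 37 + 17 + 19 = 129.
Total exposure: 4.5 + 2.5 + 4 + 6 + 4.5 + 5.5 = 27 shifts.
After the second batch: Gamma(300 + 129, 34 + 27) = Gamma(429, 61).
Predictive mean over a 2-shift window = T·E[λ|data] = 2·429/61 = 858/61.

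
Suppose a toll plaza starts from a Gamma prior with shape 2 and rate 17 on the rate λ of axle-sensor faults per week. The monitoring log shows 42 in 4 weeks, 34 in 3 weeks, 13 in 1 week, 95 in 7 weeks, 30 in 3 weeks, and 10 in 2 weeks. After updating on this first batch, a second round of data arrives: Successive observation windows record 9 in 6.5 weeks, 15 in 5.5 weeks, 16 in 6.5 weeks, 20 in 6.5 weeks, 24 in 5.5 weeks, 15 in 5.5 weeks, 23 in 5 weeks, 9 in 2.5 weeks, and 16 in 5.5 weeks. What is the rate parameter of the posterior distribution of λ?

86

Total count: 42 + 34 + 13 + 95 + 30 + 10 = 224.
Total exposure: 4 + 3 + 1 + 7 + 3 + 2 = 20 weeks.
After the first batch: Gamma(2 + 224, 17 + 20) = Gamma(226, 37).
Total count: 9 + 15 + 16 + 20 + 24 + 15 + 23 + 9 + 16 = 147.
Total exposure: 6.5 + 5.5 + 6.5 + 6.5 + 5.5 + 5.5 + 5 + 2.5 + 5.5 = 49 weeks.
After the second batch: Gamma(226 + 147, 37 + 49) = Gamma(373, 86).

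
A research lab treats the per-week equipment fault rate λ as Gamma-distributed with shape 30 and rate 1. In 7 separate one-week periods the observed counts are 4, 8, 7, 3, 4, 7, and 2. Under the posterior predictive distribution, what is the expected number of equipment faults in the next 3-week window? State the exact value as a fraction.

Total count: 4 + 8 + 7 + 3 + 4 + 7 + 2 = 35.
Total exposure: 7 weeks.
Conjugate update: add total count to the shape and total exposure to the rate, giving Gamma(65, 8).
Predictive mean over a 3-week window = T·E[λ|data] = 3·65/8 = 195/8.

195/8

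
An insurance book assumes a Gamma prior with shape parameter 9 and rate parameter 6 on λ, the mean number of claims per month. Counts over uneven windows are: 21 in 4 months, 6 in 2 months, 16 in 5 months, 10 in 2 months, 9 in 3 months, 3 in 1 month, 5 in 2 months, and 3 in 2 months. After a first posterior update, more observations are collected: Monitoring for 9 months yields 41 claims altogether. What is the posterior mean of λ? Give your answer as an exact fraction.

Total count: 21 + 6 + 16 + 10 + 9 + 3 + 5 + 3 = 73.
Total exposure: 4 + 2 + 5 + 2 + 3 + 1 + 2 + 2 = 21 months.
After the first batch: Gamma(9 + 73, 6 + 21) = Gamma(82, 27).
Total count 41 over total exposure 9 months.
After the second batch: Gamma(82 + 41, 27 + 9) = Gamma(123, 36).
Posterior mean = α'/β' = 123/36 = 41/12.

41/12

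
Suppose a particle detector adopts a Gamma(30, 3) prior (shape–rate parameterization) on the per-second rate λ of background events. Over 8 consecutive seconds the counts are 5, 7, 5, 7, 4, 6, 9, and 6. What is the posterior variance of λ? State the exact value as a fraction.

79/121

Total count: 5 + 7 + 5 + 7 + 4 + 6 + 9 + 6 = 49.
Total exposure: 8 seconds.
Conjugate update: add total count to the shape and total exposure to the rate, giving Gamma(79, 11).
Posterior variance = α'/β'² = 79/121.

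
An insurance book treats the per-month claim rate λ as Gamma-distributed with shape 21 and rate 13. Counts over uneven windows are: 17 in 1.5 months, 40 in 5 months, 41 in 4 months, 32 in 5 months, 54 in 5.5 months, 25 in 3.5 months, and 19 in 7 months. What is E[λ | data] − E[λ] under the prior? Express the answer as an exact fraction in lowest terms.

4605/1157

Total count: 17 + 40 + 41 + 32 + 54 + 25 + 19 = 228.
Total exposure: 1.5 + 5 + 4 + 5 + 5.5 + 3.5 + 7 = 31.5 months.
By Gamma–Poisson conjugacy, the posterior is Gamma(α + Σx, β + Σt) = Gamma(21 + 228, 13 + 31.5) = Gamma(249, 89/2).
Posterior mean = 249/(89/2) = 498/89; prior mean = 21/13 = 21/13. Difference = 498/89 − 21/13 = 4605/1157.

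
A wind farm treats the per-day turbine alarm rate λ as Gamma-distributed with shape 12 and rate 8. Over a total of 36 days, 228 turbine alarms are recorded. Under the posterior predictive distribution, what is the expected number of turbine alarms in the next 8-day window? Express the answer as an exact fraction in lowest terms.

Total count 228 over total exposure 36 days.
Posterior: α' = 12 + 228 = 240, β' = 8 + 36 = 44.
Predictive mean over an 8-day window = T·E[λ|data] = 8·240/44 = 480/11.

480/11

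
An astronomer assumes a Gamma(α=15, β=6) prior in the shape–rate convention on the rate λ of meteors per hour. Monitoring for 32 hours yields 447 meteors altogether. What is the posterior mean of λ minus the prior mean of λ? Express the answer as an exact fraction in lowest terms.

Total count 447 over total exposure 32 hours.
Conjugate update: add total count to the shape and total exposure to the rate, giving Gamma(462, 38).
Posterior mean = 462/38 = 231/19; prior mean = 15/6 = 5/2. Difference = 231/19 − 5/2 = 367/38.

367/38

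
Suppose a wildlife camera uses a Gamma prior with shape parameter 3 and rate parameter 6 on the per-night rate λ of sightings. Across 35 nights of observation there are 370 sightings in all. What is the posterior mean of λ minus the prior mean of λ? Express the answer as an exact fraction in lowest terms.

Total count 370 over total exposure 35 nights.
The Gamma prior is conjugate for the Poisson rate, so λ | data ~ Gamma(3+370, 6+35) = Gamma(373, 41).
Posterior mean = 373/41 = 373/41; prior mean = 3/6 = 1/2. Difference = 373/41 − 1/2 = 705/82.

705/82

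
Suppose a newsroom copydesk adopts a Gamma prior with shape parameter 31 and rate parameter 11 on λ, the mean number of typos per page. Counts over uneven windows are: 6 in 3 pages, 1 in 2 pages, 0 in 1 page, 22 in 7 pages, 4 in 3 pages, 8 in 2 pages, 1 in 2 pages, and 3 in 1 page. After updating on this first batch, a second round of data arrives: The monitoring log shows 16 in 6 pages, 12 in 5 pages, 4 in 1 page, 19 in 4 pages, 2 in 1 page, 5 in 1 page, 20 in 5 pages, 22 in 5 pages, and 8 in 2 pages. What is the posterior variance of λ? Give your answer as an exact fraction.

46/961

Total count: 6 + 1 + 0 + 22 + 4 + 8 + 1 + 3 = 45.
Total exposure: 3 + 2 + 1 + 7 + 3 + 2 + 2 + 1 = 21 pages.
After the first batch: Gamma(31 + 45, 11 + 21) = Gamma(76, 32).
Total count: 16 + 12 + 4 + 19 + 2 + 5 + 20 + 22 + 8 = 108.
Total exposure: 6 + 5 + 1 + 4 + 1 + 1 + 5 + 5 + 2 = 30 pages.
After the second batch: Gamma(76 + 108, 32 + 30) = Gamma(184, 62).
Posterior variance = α'/β'² = 184/3844 = 46/961.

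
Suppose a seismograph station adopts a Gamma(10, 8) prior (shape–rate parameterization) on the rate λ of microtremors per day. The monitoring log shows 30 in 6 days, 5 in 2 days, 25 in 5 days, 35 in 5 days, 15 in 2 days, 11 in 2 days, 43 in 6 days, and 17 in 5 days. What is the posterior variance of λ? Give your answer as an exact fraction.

Total count: 30 + 5 + 25 + 35 + 15 + 11 + 43 + 17 = 181.
Total exposure: 6 + 2 + 5 + 5 + 2 + 2 + 6 + 5 = 33 days.
By Gamma–Poisson conjugacy, the posterior is Gamma(α + Σx, β + Σt) = Gamma(10 + 181, 8 + 33) = Gamma(191, 41).
Posterior variance = α'/β'² = 191/1681.

191/1681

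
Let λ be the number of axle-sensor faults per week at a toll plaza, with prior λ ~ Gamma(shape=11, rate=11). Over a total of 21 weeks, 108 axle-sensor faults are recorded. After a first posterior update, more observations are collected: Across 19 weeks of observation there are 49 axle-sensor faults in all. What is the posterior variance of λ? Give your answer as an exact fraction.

56/867

Total count 108 over total exposure 21 weeks.
After the first batch: Gamma(11 + 108, 11 + 21) = Gamma(119, 32).
Total count 49 over total exposure 19 weeks.
After the second batch: Gamma(119 + 49, 32 + 19) = Gamma(168, 51).
Posterior variance = α'/β'² = 168/2601 = 56/867.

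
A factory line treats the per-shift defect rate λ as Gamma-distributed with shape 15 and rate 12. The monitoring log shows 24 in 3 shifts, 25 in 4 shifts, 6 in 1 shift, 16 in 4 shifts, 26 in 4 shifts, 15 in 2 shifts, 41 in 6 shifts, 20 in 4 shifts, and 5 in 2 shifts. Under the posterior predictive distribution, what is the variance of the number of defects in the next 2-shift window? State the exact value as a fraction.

4246/441

Total count: 24 + 25 + 6 + 16 + 26 + 15 + 41 + 20 + 5 = 178.
Total exposure: 3 + 4 + 1 + 4 + 4 + 2 + 6 + 4 + 2 = 30 shifts.
Posterior: α' = 15 + 178 = 193, β' = 12 + 30 = 42.
The posterior predictive for a window of length T is Negative Binomial with variance T·α'·(β'+T)/β'² = 2·193·44/1764 = 4246/441.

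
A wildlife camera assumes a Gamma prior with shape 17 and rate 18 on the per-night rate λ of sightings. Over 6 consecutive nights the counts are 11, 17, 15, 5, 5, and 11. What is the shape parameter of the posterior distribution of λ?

Total count: 11 + 17 + 15 + 5 + 5 + 11 = 64.
Total exposure: 6 nights.
By Gamma–Poisson conjugacy, the posterior is Gamma(α + Σx, β + Σt) = Gamma(17 + 64, 18 + 6) = Gamma(81, 24).

81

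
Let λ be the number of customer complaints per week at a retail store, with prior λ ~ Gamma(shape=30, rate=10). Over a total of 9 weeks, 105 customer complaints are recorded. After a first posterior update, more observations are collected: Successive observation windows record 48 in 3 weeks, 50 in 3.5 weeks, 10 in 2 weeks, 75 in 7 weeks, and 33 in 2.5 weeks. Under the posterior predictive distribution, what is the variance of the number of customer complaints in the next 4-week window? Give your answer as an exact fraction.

57564/1369

Total count 105 over total exposure 9 weeks.
After the first batch: Gamma(30 + 105, 10 + 9) = Gamma(135, 19).
Total count: 48 + 50 + 10 + 75 + 33 = 216.
Total exposure: 3 + 3.5 + 2 + 7 + 2.5 = 18 weeks.
After the second batch: Gamma(135 + 216, 19 + 18) = Gamma(351, 37).
The posterior predictive for a window of length T is Negative Binomial with variance T·α'·(β'+T)/β'² = 4·351·41/1369 = 57564/1369.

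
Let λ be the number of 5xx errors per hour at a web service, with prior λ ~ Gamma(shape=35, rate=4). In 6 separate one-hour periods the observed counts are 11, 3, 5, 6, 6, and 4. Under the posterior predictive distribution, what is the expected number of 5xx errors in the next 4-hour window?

Total count: 11 + 3 + 5 + 6 + 6 + 4 = 35.
Total exposure: 6 hours.
The Gamma prior is conjugate for the Poisson rate, so λ | data ~ Gamma(35+35, 4+6) = Gamma(70, 10).
Predictive mean over a 4-hour window = T·E[λ|data] = 4·70/10 = 28.

28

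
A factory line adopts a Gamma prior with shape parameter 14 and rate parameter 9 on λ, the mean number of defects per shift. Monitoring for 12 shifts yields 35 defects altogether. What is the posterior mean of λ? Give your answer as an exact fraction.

7/3

Total count 35 over total exposure 12 shifts.
Gamma(α, β) with Poisson data over total exposure Σt gives posterior Gamma(α+Σx, β+Σt) = Gamma(49, 21).
Posterior mean = α'/β' = 49/21 = 7/3.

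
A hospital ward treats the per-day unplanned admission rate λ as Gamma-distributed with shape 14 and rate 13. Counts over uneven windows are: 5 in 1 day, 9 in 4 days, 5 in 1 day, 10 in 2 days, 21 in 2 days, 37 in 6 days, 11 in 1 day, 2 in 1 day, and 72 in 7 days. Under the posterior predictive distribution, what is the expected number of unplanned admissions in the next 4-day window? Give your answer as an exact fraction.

Total count: 5 + 9 + 5 + 10 + 21 + 37 + 11 + 2 + 72 = 172.
Total exposure: 1 + 4 + 1 + 2 + 2 + 6 + 1 + 1 + 7 = 25 days.
By Gamma–Poisson conjugacy, the posterior is Gamma(α + Σx, β + Σt) = Gamma(14 + 172, 13 + 25) = Gamma(186, 38).
Predictive mean over a 4-day window = T·E[λ|data] = 4·186/38 = 372/19.

372/19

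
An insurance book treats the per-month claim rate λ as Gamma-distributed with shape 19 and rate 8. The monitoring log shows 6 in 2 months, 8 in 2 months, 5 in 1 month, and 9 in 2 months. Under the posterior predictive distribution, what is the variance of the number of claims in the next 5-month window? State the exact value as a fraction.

188/9

Total count: 6 + 8 + 5 + 9 = 28.
Total exposure: 2 + 2 + 1 + 2 = 7 months.
Gamma(α, β) with Poisson data over total exposure Σt gives posterior Gamma(α+Σx, β+Σt) = Gamma(47, 15).
The posterior predictive for a window of length T is Negative Binomial with variance T·α'·(β'+T)/β'² = 5·47·20/225 = 188/9.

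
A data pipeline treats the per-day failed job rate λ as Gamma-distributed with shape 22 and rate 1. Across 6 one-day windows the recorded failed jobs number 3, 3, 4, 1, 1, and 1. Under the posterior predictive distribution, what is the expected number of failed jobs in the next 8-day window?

40

Total count: 3 + 3 + 4 + 1 + 1 + 1 = 13.
Total exposure: 6 days.
Posterior: α' = 22 + 13 = 35, β' = 1 + 6 = 7.
Predictive mean over an 8-day window = T·E[λ|data] = 8·35/7 = 40.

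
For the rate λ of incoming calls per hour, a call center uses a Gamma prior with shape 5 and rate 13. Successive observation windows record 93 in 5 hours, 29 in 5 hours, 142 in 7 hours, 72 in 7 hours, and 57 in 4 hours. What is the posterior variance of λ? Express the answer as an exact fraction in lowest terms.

398/1681

Total count: 93 + 29 + 142 + 72 + 57 = 393.
Total exposure: 5 + 5 + 7 + 7 + 4 = 28 hours.
By Gamma–Poisson conjugacy, the posterior is Gamma(α + Σx, β + Σt) = Gamma(5 + 393, 13 + 28) = Gamma(398, 41).
Posterior variance = α'/β'² = 398/1681.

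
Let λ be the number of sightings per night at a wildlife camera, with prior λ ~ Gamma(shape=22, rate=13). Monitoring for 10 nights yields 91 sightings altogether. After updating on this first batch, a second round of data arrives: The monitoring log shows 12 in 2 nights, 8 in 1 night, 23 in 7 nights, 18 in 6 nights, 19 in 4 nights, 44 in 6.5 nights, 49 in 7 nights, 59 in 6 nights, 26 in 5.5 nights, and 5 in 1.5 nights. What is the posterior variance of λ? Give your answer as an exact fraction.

Total count 91 over total exposure 10 nights.
After the first batch: Gamma(22 + 91, 13 + 10) = Gamma(113, 23).
Total count: 12 + 8 + 23 + 18 + 19 + 44 + 49 + 59 + 26 + 5 = 263.
Total exposure: 2 + 1 + 7 + 6 + 4 + 6.5 + 7 + 6 + 5.5 + 1.5 = 46.5 nights.
After the second batch: Gamma(113 + 263, 23 + 46.5) = Gamma(376, 139/2).
Posterior variance = α'/β'² = 376/(19321/4) = 1504/19321.

1504/19321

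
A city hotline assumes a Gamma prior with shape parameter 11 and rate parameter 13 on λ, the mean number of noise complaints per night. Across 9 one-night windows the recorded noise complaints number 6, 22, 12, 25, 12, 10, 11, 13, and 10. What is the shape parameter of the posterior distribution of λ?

Total count: 6 + 22 + 12 + 25 + 12 + 10 + 11 + 13 + 10 = 121.
Total exposure: 9 nights.
Gamma(α, β) with Poisson data over total exposure Σt gives posterior Gamma(α+Σx, β+Σt) = Gamma(132, 22).

132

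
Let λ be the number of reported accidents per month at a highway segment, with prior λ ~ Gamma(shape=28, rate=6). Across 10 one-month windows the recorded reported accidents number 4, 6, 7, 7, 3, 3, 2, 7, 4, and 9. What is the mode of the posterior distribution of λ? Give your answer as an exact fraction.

79/16

Total count: 4 + 6 + 7 + 7 + 3 + 3 + 2 + 7 + 4 + 9 = 52.
Total exposure: 10 months.
Posterior: α' = 28 + 52 = 80, β' = 6 + 10 = 16.
Posterior mode = (α'−1)/β' = 79/16.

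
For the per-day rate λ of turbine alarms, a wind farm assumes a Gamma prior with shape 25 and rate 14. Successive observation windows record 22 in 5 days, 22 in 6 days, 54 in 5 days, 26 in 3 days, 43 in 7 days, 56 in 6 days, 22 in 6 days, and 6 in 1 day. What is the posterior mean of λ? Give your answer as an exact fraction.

276/53

Total count: 22 + 22 + 54 + 26 + 43 + 56 + 22 + 6 = 251.
Total exposure: 5 + 6 + 5 + 3 + 7 + 6 + 6 + 1 = 39 days.
By Gamma–Poisson conjugacy, the posterior is Gamma(α + Σx, β + Σt) = Gamma(25 + 251, 14 + 39) = Gamma(276, 53).
Posterior mean = α'/β' = 276/53.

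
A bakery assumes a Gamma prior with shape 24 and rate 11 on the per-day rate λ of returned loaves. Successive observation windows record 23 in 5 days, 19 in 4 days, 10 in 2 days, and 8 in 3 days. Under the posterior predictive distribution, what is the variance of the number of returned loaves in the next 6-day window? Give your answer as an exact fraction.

Total count: 23 + 19 + 10 + 8 = 60.
Total exposure: 5 + 4 + 2 + 3 = 14 days.
Gamma(α, β) with Poisson data over total exposure Σt gives posterior Gamma(α+Σx, β+Σt) = Gamma(84, 25).
The posterior predictive for a window of length T is Negative Binomial with variance T·α'·(β'+T)/β'² = 6·84·31/625 = 15624/625.

15624/625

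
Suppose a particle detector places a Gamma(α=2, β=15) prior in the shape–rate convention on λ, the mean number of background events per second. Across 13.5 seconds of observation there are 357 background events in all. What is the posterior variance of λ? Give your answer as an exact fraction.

Total count 357 over total exposure 13.5 seconds.
Conjugate update: add total count to the shape and total exposure to the rate, giving Gamma(359, 57/2).
Posterior variance = α'/β'² = 359/(3249/4) = 1436/3249.

1436/3249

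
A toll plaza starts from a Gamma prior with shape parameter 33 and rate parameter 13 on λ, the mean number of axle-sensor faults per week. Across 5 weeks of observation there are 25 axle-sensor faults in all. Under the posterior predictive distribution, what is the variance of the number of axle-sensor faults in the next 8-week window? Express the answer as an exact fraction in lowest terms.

3016/81

Total count 25 over total exposure 5 weeks.
Conjugate update: add total count to the shape and total exposure to the rate, giving Gamma(58, 18).
The posterior predictive for a window of length T is Negative Binomial with variance T·α'·(β'+T)/β'² = 8·58·26/324 = 3016/81.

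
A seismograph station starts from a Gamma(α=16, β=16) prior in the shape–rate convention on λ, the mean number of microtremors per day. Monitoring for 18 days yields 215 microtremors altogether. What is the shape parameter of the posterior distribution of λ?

231

Total count 215 over total exposure 18 days.
Conjugate update: add total count to the shape and total exposure to the rate, giving Gamma(231, 34).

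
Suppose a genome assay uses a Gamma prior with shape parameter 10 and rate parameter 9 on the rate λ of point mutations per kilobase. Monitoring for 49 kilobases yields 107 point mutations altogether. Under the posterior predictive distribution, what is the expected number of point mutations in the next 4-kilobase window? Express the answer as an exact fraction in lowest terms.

234/29

Total count 107 over total exposure 49 kilobases.
Gamma(α, β) with Poisson data over total exposure Σt gives posterior Gamma(α+Σx, β+Σt) = Gamma(117, 58).
Predictive mean over a 4-kilobase window = T·E[λ|data] = 4·117/58 = 234/29.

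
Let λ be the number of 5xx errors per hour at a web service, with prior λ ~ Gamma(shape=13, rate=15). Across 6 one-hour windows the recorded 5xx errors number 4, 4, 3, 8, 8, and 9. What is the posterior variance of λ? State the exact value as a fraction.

1/9

Total count: 4 + 4 + 3 + 8 + 8 + 9 = 36.
Total exposure: 6 hours.
Gamma(α, β) with Poisson data over total exposure Σt gives posterior Gamma(α+Σx, β+Σt) = Gamma(49, 21).
Posterior variance = α'/β'² = 49/441 = 1/9.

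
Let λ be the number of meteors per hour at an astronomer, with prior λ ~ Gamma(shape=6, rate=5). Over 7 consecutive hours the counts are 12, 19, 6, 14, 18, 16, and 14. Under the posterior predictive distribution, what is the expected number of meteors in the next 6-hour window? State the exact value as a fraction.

105/2

Total count: 12 + 19 + 6 + 14 + 18 + 16 + 14 = 99.
Total exposure: 7 hours.
The Gamma prior is conjugate for the Poisson rate, so λ | data ~ Gamma(6+99, 5+7) = Gamma(105, 12).
Predictive mean over a 6-hour window = T·E[λ|data] = 6·105/12 = 105/2.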